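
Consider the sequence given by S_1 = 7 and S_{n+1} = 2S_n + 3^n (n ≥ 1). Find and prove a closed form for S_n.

Claim: S_n = 2·2^n + 3^n.

Base case: S_1 = 7, and 2·2^1 + 3^1 = 4 + 3 = 7.
Assume S_k = 2·2^k + 3^k for some k ≥ 1.
Then S_{k+1} = 2S_k + 3^k = 2·(2·2^k + 3^k) + 3^k = 2·2^{k+1} + 2·3^k + 3^k = 2·2^{k+1} + 3·3^k = 2·2^{k+1} + 3^{k+1}.
By induction, S_n = 2·2^n + 3^n for all n ≥ 1.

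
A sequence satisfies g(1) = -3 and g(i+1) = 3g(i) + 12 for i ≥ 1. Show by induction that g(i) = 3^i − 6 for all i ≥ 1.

Base case: g(1) = -3, and 3^1 − 6 = 3 − 6 = -3.
Assume g(j) = 3^j − 6 for some j ≥ 1.
Then g(j+1) = 3g(j) + 12 = 3·(3^j − 6) + 12 = 3^{j+1} − 18 + 12 = 3^{j+1} − 6.
So the formula holds for j+1, and by induction g(i) = 3^i − 6 for all i ≥ 1.

g(i) = 3^i − 6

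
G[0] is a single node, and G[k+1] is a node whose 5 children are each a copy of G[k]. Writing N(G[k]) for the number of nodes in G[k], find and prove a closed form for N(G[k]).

Claim: N(G[k]) = (5^{k+1} − 1)/4.

Base case: N(G[0]) = 1, and (5^{0+1} − 1)/4 = 1.
Assume N(G[j]) = (5^{j+1} − 1)/4.
Then N(G[j+1]) = 1 + 5N(G[j]) = 1 + 5·(5^{j+1} − 1)/4 = 1 + (5^{j+2} − 5)/4 = (4 + 5^{j+2} − 5)/4 = (5^{j+2} − 1)/4.
This completes the inductive step, so N(G[k]) = (5^{k+1} − 1)/4 for all k ≥ 0.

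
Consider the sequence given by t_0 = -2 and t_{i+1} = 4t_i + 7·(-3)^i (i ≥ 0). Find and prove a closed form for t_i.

Claim: t_i = -4^i − (-3)^i.

Base case: t_0 = -2, and -4^0 − (-3)^0 = -1 − 1 = -2.
Assume t_k = -4^k − (-3)^k for some k ≥ 0.
Then t_{k+1} = 4t_k + 7·(-3)^k = 4·(-4^k − (-3)^k) + 7·(-3)^k = -4^{k+1} − 4·(-3)^k + 7·(-3)^k = -4^{k+1} + 3·(-3)^k = -4^{k+1} − (-3)^{k+1}.
So the formula holds for k+1, and by induction t_i = -4^i − (-3)^i for all i ≥ 0.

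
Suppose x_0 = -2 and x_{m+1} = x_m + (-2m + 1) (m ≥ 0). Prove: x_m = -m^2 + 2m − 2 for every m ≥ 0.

Base case: x_0 = -2, and -0^2 + 2·0 − 2 = -2.
Assume x_j = -j^2 + 2j − 2.
Then x_{j+1} = x_j + (-2j + 1) = (-j^2 + 2j − 2) + (-2j + 1) = -j^2 − 1,
and -(j+1)^2 + 2·(j+1) − 2 = -j^2 − 1.
This completes the inductive step, so x_m = -m^2 + 2m − 2 for all m ≥ 0.

x_m = -m^2 + 2m − 2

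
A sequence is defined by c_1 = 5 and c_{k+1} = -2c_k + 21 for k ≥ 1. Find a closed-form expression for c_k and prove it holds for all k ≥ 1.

Claim: c_k = (-2)^k + 7.

Base case: c_1 = 5, and (-2)^1 + 7 = -2 + 7 = 5.
Assume c_m = (-2)^m + 7 for some m ≥ 1.
Then c_{m+1} = -2c_m + 21 = -2·((-2)^m + 7) + 21 = -2·(-2)^m − 14 + 21 = (-2)^{m+1} + 7.
Hence c_k = (-2)^k + 7 for every k ≥ 1, by induction.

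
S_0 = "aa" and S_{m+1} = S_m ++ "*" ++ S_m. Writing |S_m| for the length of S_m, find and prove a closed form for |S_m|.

Claim: |S_m| = 3·2^m − 1.

Base case: |S_0| = 2, and 3·2^0 − 1 = 2.
Assume |S_k| = 3·2^k − 1.
Then |S_{k+1}| = |S_k| + 1 + |S_k| = 2|S_k| + 1 = 2(3·2^k − 1) + 1 = 3·2^{k+1} − 2 + 1 = 3·2^{k+1} − 1.
So the formula holds for k+1, and by induction |S_m| = 3·2^m − 1 for all m ≥ 0.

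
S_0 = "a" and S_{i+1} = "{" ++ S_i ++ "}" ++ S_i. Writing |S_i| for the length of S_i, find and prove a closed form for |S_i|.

Claim: |S_i| = 3·2^i − 2.

Base case: |S_0| = 1, and 3·2^0 − 2 = 1.
Assume |S_j| = 3·2^j − 2.
Then |S_{j+1}| = 1 + |S_j| + 1 + |S_j| = 2|S_j| + 2 = 2(3·2^j − 2) + 2 = 3·2^{j+1} − 4 + 2 = 3·2^{j+1} − 2.
Hence |S_i| = 3·2^i − 2 for every i ≥ 0, by induction.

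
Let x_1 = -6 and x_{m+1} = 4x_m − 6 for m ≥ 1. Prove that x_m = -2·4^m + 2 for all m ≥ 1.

Base case: x_1 = -6, and -2·4^1 + 2 = -8 + 2 = -6.
Assume x_r = -2·4^r + 2 for some r ≥ 1.
Then x_{r+1} = 4x_r − 6 = 4·(-2·4^r + 2) − 6 = -8·4^r + 8 − 6 = -2·4^{r+1} + 2.
So the formula holds for r+1, and by induction x_m = -2·4^m + 2 for all m ≥ 1.

x_m = -2·4^m + 2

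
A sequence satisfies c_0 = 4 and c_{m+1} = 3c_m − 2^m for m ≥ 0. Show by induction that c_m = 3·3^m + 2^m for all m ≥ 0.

Base case: c_0 = 4, and 3·3^0 + 2^0 = 3 + 1 = 4.
Assume c_k = 3·3^k + 2^k for some k ≥ 0.
Then c_{k+1} = 3c_k − 2^k = 3·(3·3^k + 2^k) − 2^k = 3·3^{k+1} + 3·2^k − 2^k = 3·3^{k+1} + 2·2^k = 3·3^{k+1} + 2^{k+1}.
Hence c_m = 3·3^m + 2^m for every m ≥ 0, by induction.

c_m = 3·3^m + 2^m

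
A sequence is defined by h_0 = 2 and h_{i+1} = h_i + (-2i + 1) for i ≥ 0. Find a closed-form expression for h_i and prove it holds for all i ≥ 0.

Claim: h_i = -i^2 + 2i + 2.

Base case: h_0 = 2, and -0^2 + 2·0 + 2 = 2.
Assume h_j = -j^2 + 2j + 2.
Then h_{j+1} = h_j + (-2j + 1) = (-j^2 + 2j + 2) + (-2j + 1) = -j^2 + 3,
and -(j+1)^2 + 2·(j+1) + 2 = -j^2 + 3.
This completes the inductive step, so h_i = -i^2 + 2i + 2 for all i ≥ 0.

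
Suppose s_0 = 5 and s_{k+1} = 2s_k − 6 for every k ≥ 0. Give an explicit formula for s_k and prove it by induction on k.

Claim: s_k = -2^k + 6.

Base case: s_0 = 5, and -2^0 + 6 = -1 + 6 = 5.
Assume s_m = -2^m + 6 for some m ≥ 0.
Then s_{m+1} = 2s_m − 6 = 2·(-2^m + 6) − 6 = -2^{m+1} + 12 − 6 = -2^{m+1} + 6.
This completes the inductive step, so s_k = -2^k + 6 for all k ≥ 0.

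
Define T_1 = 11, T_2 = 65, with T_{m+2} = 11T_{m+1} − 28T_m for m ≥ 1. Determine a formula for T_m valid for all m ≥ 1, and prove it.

Claim: T_m = 4^m + 7^m.

Base cases: T_1 = 11 and 4^1 + 7^1 = 11; T_2 = 65 and 4^2 + 7^2 = 65.
Assume T_j = 4^j + 7^j for all 1 ≤ j ≤ k, where k ≥ 2.
Then T_{k+1} = 11T_k − 28T_{k−1} = 11·(4^k + 7^k) − 28·(4^{k−1} + 7^{k−1}) = (11·4 − 28)4^{k−1} + (11·7 − 28)7^{k−1} = 16·4^{k−1} + 49·7^{k−1} = 4^{k+1} + 7^{k+1}.
By strong induction, T_m = 4^m + 7^m for all m ≥ 1.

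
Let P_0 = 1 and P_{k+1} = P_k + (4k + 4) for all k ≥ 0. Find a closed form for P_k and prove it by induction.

Claim: P_k = 2k^2 + 2k + 1.

Base case: P_0 = 1, and 2·0^2 + 2·0 + 1 = 1.
Assume P_j = 2j^2 + 2j + 1.
Then P_{j+1} = P_j + (4j + 4) = (2j^2 + 2j + 1) + (4j + 4) = 2j^2 + 6j + 5,
and 2·(j+1)^2 + 2·(j+1) + 1 = 2j^2 + 6j + 5.
Hence P_k = 2k^2 + 2k + 1 for every k ≥ 0, by induction.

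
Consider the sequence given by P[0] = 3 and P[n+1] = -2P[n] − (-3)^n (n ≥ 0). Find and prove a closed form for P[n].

Claim: P[n] = 2·(-2)^n + (-3)^n.

Base case: P[0] = 3, and 2·(-2)^0 + (-3)^0 = 2 + 1 = 3.
Assume P[k] = 2·(-2)^k + (-3)^k for some k ≥ 0.
Then P[k+1] = -2P[k] − (-3)^k = -2·(2·(-2)^k + (-3)^k) − (-3)^k = 2·(-2)^{k+1} − 2·(-3)^k − (-3)^k = 2·(-2)^{k+1} − 3·(-3)^k = 2·(-2)^{k+1} + (-3)^{k+1}.
Hence P[n] = 2·(-2)^n + (-3)^n for every n ≥ 0, by induction.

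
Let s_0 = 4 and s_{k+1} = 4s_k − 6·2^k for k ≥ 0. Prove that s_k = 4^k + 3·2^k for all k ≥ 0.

Base case: s_0 = 4, and 4^0 + 3·2^0 = 1 + 3 = 4.
Assume s_m = 4^m + 3·2^m for some m ≥ 0.
Then s_{m+1} = 4s_m − 6·2^m = 4·(4^m + 3·2^m) − 6·2^m = 4^{m+1} + 12·2^m − 6·2^m = 4^{m+1} + 6·2^m = 4^{m+1} + 3·2^{m+1}.
Hence s_k = 4^k + 3·2^k for every k ≥ 0, by induction.

s_k = 4^k + 3·2^k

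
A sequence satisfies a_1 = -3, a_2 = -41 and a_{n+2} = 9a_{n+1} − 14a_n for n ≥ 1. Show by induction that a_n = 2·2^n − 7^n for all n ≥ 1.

Base cases: a_1 = -3 and 2·2^1 − 7^1 = -3; a_2 = -41 and 2·2^2 − 7^2 = -41.
Assume a_i = 2·2^i − 7^i for all 1 ≤ i ≤ j, where j ≥ 2.
Then a_{j+1} = 9a_j − 14a_{j−1} = 9·(2·2^j − 7^j) − 14·(2·2^{j−1} − 7^{j−1}) = 2·(9·2 − 14)2^{j−1} − (9·7 − 14)7^{j−1} = 8·2^{j−1} − 49·7^{j−1} = 2·2^{j+1} − 7^{j+1}.
So the formula holds for j+1, and by strong induction a_n = 2·2^n − 7^n for all n ≥ 1.

a_n = 2·2^n − 7^n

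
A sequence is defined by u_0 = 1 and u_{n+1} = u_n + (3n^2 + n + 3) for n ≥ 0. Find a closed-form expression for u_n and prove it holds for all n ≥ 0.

Claim: u_n = n^3 − n^2 + 3n + 1.

Base case: u_0 = 1, and 0^3 − 0^2 + 3·0 + 1 = 1.
Assume u_r = r^3 − r^2 + 3r + 1.
Then u_{r+1} = u_r + (3r^2 + r + 3) = (r^3 − r^2 + 3r + 1) + (3r^2 + r + 3) = r^3 + 2r^2 + 4r + 4,
and (r+1)^3 − (r+1)^2 + 3·(r+1) + 1 = r^3 + 2r^2 + 4r + 4.
Hence u_n = n^3 − n^2 + 3n + 1 for every n ≥ 0, by induction.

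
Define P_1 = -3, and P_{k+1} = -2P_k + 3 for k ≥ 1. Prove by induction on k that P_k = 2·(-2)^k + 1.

Base case: P_1 = -3, and 2·(-2)^1 + 1 = -4 + 1 = -3.
Assume P_m = 2·(-2)^m + 1 for some m ≥ 1.
Then P_{m+1} = -2P_m + 3 = -2·(2·(-2)^m + 1) + 3 = -4·(-2)^m − 2 + 3 = 2·(-2)^{m+1} + 1.
This completes the inductive step, so P_k = 2·(-2)^k + 1 for all k ≥ 1.

P_k = 2·(-2)^k + 1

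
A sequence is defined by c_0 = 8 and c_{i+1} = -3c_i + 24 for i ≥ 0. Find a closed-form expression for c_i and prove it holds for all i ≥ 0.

Claim: c_i = 2·(-3)^i + 6.

Base case: c_0 = 8, and 2·(-3)^0 + 6 = 2 + 6 = 8.
Assume c_r = 2·(-3)^r + 6 for some r ≥ 0.
Then c_{r+1} = -3c_r + 24 = -3·(2·(-3)^r + 6) + 24 = -6·(-3)^r − 18 + 24 = 2·(-3)^{r+1} + 6.
Hence c_i = 2·(-3)^i + 6 for every i ≥ 0, by induction.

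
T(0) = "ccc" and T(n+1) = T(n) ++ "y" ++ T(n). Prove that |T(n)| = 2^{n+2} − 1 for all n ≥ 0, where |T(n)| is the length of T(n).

Base case: |T(0)| = 3, and 2^{0+2} − 1 = 3.
Assume |T(k)| = 2^{k+2} − 1.
Then |T(k+1)| = |T(k)| + 1 + |T(k)| = 2|T(k)| + 1 = 2(2^{k+2} − 1) + 1 = 2^{k+3} − 2 + 1 = 2^{k+3} − 1.
By induction, |T(n)| = 2^{n+2} − 1 for all n ≥ 0.

|T(n)| = 2^{n+2} − 1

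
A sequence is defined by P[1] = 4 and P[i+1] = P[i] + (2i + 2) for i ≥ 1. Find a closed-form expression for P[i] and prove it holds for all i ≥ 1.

Claim: P[i] = i^2 + i + 2.

Base case: P[1] = 4, and 1^2 + 1 + 2 = 4.
Assume P[k] = k^2 + k + 2.
Then P[k+1] = P[k] + (2k + 2) = (k^2 + k + 2) + (2k + 2) = k^2 + 3k + 4,
and (k+1)^2 + (k+1) + 2 = k^2 + 3k + 4.
Hence P[i] = i^2 + i + 2 for every i ≥ 1, by induction.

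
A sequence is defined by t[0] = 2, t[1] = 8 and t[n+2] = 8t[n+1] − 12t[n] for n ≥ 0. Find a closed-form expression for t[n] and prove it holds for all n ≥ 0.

Claim: t[n] = 6^n + 2^n.

Base cases: t[0] = 2 and 6^0 + 2^0 = 2; t[1] = 8 and 6^1 + 2^1 = 8.
Assume t[j] = 6^j + 2^j for all 0 ≤ j ≤ k, where k ≥ 1.
Then t[k+1] = 8t[k] − 12t[k−1] = 8·(6^k + 2^k) − 12·(6^{k−1} + 2^{k−1}) = (8·6 − 12)6^{k−1} + (8·2 − 12)2^{k−1} = 36·6^{k−1} + 4·2^{k−1} = 6^{k+1} + 2^{k+1}.
This completes the inductive step, so t[n] = 6^n + 2^n for all n ≥ 0.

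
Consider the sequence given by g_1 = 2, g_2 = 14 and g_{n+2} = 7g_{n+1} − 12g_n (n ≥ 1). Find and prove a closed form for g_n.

Claim: g_n = 2·4^n − 2·3^n.

Base cases: g_1 = 2 and 2·4^1 − 2·3^1 = 2; g_2 = 14 and 2·4^2 − 2·3^2 = 14.
Assume g_j = 2·4^j − 2·3^j for all 1 ≤ j ≤ r, where r ≥ 2.
Then g_{r+1} = 7g_r − 12g_{r−1} = 7·(2·4^r − 2·3^r) − 12·(2·4^{r−1} − 2·3^{r−1}) = 2·(7·4 − 12)4^{r−1} − 2·(7·3 − 12)3^{r−1} = 32·4^{r−1} − 18·3^{r−1} = 2·4^{r+1} − 2·3^{r+1}.
This completes the inductive step, so g_n = 2·4^n − 2·3^n for all n ≥ 1.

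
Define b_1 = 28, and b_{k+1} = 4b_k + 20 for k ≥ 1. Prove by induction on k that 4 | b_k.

Base case: b_1 = 28 = 4·7, so 4 | b_1.
Assume 4 | b_j, so b_j = 4t for some integer t.
Then b_{j+1} = 4b_j + 20 = 4·(4t) + 20 = 4(4t + 5), so 4 | b_{j+1}.
So the property holds for j+1, and by induction 4 | b_k for all k ≥ 1.

4 | b_k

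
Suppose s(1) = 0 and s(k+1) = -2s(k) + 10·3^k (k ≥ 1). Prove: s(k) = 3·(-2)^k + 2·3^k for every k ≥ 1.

Base case: s(1) = 0, and 3·(-2)^1 + 2·3^1 = -6 + 6 = 0.
Assume s(j) = 3·(-2)^j + 2·3^j for some j ≥ 1.
Then s(j+1) = -2s(j) + 10·3^j = -2·(3·(-2)^j + 2·3^j) + 10·3^j = 3·(-2)^{j+1} − 4·3^j + 10·3^j = 3·(-2)^{j+1} + 6·3^j = 3·(-2)^{j+1} + 2·3^{j+1}.
This completes the inductive step, so s(k) = 3·(-2)^k + 2·3^k for all k ≥ 1.

s(k) = 3·(-2)^k + 2·3^k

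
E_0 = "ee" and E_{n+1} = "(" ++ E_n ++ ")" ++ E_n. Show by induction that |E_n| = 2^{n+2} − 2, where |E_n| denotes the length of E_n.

Base case: |E_0| = 2, and 2^{0+2} − 2 = 2.
Assume |E_k| = 2^{k+2} − 2.
Then |E_{k+1}| = 1 + |E_k| + 1 + |E_k| = 2|E_k| + 2 = 2(2^{k+2} − 2) + 2 = 2^{k+3} − 4 + 2 = 2^{k+3} − 2.
So the formula holds for k+1, and by induction |E_n| = 2^{n+2} − 2 for all n ≥ 0.

|E_n| = 2^{n+2} − 2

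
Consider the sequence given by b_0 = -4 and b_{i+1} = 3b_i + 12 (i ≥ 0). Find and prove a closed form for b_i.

Claim: b_i = 2·3^i − 6.

Base case: b_0 = -4, and 2·3^0 − 6 = 2 − 6 = -4.
Assume b_r = 2·3^r − 6 for some r ≥ 0.
Then b_{r+1} = 3b_r + 12 = 3·(2·3^r − 6) + 12 = 6·3^r − 18 + 12 = 2·3^{r+1} − 6.
By induction, b_i = 2·3^i − 6 for all i ≥ 0.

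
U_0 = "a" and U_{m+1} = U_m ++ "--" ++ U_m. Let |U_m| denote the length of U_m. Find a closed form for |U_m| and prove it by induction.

Claim: |U_m| = 3·2^m − 2.

Base case: |U_0| = 1, and 3·2^0 − 2 = 1.
Assume |U_k| = 3·2^k − 2.
Then |U_{k+1}| = |U_k| + 2 + |U_k| = 2|U_k| + 2 = 2(3·2^k − 2) + 2 = 3·2^{k+1} − 4 + 2 = 3·2^{k+1} − 2.
Hence |U_m| = 3·2^m − 2 for every m ≥ 0, by induction.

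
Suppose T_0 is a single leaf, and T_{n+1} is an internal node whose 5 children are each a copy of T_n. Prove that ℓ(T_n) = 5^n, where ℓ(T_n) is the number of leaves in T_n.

Base case: ℓ(T_0) = 1, and 5^0 = 1.
Assume ℓ(T_r) = 5^r.
Then ℓ(T_{r+1}) = 5·ℓ(T_r) = 5·5^r = 5^{r+1}.
So the formula holds for r+1, and by induction ℓ(T_n) = 5^n for all n ≥ 0.

ℓ(T_n) = 5^n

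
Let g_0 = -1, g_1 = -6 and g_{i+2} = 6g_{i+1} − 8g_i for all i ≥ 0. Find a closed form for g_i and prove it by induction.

Claim: g_i = 2^i − 2·4^i.

Base cases: g_0 = -1 and 2^0 − 2·4^0 = -1; g_1 = -6 and 2^1 − 2·4^1 = -6.
Assume g_j = 2^j − 2·4^j for all 0 ≤ j ≤ r, where r ≥ 1.
Then g_{r+1} = 6g_r − 8g_{r−1} = 6·(2^r − 2·4^r) − 8·(2^{r−1} − 2·4^{r−1}) = (6·2 − 8)2^{r−1} − 2·(6·4 − 8)4^{r−1} = 4·2^{r−1} − 32·4^{r−1} = 2^{r+1} − 2·4^{r+1}.
This completes the inductive step, so g_i = 2^i − 2·4^i for all i ≥ 0.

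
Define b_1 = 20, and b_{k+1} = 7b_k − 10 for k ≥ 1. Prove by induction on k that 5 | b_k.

Base case: b_1 = 20 = 5·4, so 5 | b_1.
Assume 5 | b_j, so b_j = 5t for some integer t.
Then b_{j+1} = 7b_j − 10 = 7·(5t) − 10 = 5(7t − 2), so 5 | b_{j+1}.
This completes the inductive step, so 5 | b_k for all k ≥ 1.

5 | b_k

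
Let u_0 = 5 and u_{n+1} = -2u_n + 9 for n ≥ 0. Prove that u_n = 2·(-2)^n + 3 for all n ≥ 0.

Base case: u_0 = 5, and 2·(-2)^0 + 3 = 2 + 3 = 5.
Assume u_k = 2·(-2)^k + 3 for some k ≥ 0.
Then u_{k+1} = -2u_k + 9 = -2·(2·(-2)^k + 3) + 9 = -4·(-2)^k − 6 + 9 = 2·(-2)^{k+1} + 3.
Hence u_n = 2·(-2)^n + 3 for every n ≥ 0, by induction.

u_n = 2·(-2)^n + 3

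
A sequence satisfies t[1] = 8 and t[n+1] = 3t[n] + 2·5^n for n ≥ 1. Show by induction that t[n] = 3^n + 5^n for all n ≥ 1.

Base case: t[1] = 8, and 3^1 + 5^1 = 3 + 5 = 8.
Assume t[r] = 3^r + 5^r for some r ≥ 1.
Then t[r+1] = 3t[r] + 2·5^r = 3·(3^r + 5^r) + 2·5^r = 3^{r+1} + 3·5^r + 2·5^r = 3^{r+1} + 5·5^r = 3^{r+1} + 5^{r+1}.
This completes the inductive step, so t[n] = 3^n + 5^n for all n ≥ 1.

t[n] = 3^n + 5^n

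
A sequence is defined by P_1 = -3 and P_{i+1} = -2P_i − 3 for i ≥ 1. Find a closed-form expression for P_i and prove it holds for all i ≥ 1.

Claim: P_i = (-2)^i − 1.

Base case: P_1 = -3, and (-2)^1 − 1 = -2 − 1 = -3.
Assume P_j = (-2)^j − 1 for some j ≥ 1.
Then P_{j+1} = -2P_j − 3 = -2·((-2)^j − 1) − 3 = -2·(-2)^j + 2 − 3 = (-2)^{j+1} − 1.
This completes the inductive step, so P_i = (-2)^i − 1 for all i ≥ 1.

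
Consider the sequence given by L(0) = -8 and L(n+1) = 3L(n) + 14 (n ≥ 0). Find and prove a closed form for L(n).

Claim: L(n) = -3^n − 7.

Base case: L(0) = -8, and -3^0 − 7 = -1 − 7 = -8.
Assume L(k) = -3^k − 7 for some k ≥ 0.
Then L(k+1) = 3L(k) + 14 = 3·(-3^k − 7) + 14 = -3^{k+1} − 21 + 14 = -3^{k+1} − 7.
Hence L(n) = -3^n − 7 for every n ≥ 0, by induction.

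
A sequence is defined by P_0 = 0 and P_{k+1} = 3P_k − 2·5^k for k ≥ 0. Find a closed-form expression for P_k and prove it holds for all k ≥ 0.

Claim: P_k = 3^k − 5^k.

Base case: P_0 = 0, and 3^0 − 5^0 = 1 − 1 = 0.
Assume P_r = 3^r − 5^r for some r ≥ 0.
Then P_{r+1} = 3P_r − 2·5^r = 3·(3^r − 5^r) − 2·5^r = 3^{r+1} − 3·5^r − 2·5^r = 3^{r+1} − 5·5^r = 3^{r+1} − 5^{r+1}.
This completes the inductive step, so P_k = 3^k − 5^k for all k ≥ 0.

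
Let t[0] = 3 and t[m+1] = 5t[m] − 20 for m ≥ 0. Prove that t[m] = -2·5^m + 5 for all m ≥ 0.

Base case: t[0] = 3, and -2·5^0 + 5 = -2 + 5 = 3.
Assume t[k] = -2·5^k + 5 for some k ≥ 0.
Then t[k+1] = 5t[k] − 20 = 5·(-2·5^k + 5) − 20 = -10·5^k + 25 − 20 = -2·5^{k+1} + 5.
By induction, t[m] = -2·5^m + 5 for all m ≥ 0.

t[m] = -2·5^m + 5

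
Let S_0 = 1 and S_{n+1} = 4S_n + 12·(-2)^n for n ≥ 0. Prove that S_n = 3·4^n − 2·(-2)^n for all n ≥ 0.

Base case: S_0 = 1, and 3·4^0 − 2·(-2)^0 = 3 − 2 = 1.
Assume S_j = 3·4^j − 2·(-2)^j for some j ≥ 0.
Then S_{j+1} = 4S_j + 12·(-2)^j = 4·(3·4^j − 2·(-2)^j) + 12·(-2)^j = 3·4^{j+1} − 8·(-2)^j + 12·(-2)^j = 3·4^{j+1} + 4·(-2)^j = 3·4^{j+1} − 2·(-2)^{j+1}.
By induction, S_n = 3·4^n − 2·(-2)^n for all n ≥ 0.

S_n = 3·4^n − 2·(-2)^n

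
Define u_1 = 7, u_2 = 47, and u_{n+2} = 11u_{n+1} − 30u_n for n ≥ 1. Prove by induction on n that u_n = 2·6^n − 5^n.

Base cases: u_1 = 7 and 2·6^1 − 5^1 = 7; u_2 = 47 and 2·6^2 − 5^2 = 47.
Assume u_j = 2·6^j − 5^j for all 1 ≤ j ≤ k, where k ≥ 2.
Then u_{k+1} = 11u_k − 30u_{k−1} = 11·(2·6^k − 5^k) − 30·(2·6^{k−1} − 5^{k−1}) = 2·(11·6 − 30)6^{k−1} − (11·5 − 30)5^{k−1} = 72·6^{k−1} − 25·5^{k−1} = 2·6^{k+1} − 5^{k+1}.
This completes the inductive step, so u_n = 2·6^n − 5^n for all n ≥ 1.

u_n = 2·6^n − 5^n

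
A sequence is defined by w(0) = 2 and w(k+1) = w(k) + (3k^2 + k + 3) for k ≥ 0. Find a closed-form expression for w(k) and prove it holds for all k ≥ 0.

Claim: w(k) = k^3 − k^2 + 3k + 2.

Base case: w(0) = 2, and 0^3 − 0^2 + 3·0 + 2 = 2.
Assume w(m) = m^3 − m^2 + 3m + 2.
Then w(m+1) = w(m) + (3m^2 + m + 3) = (m^3 − m^2 + 3m + 2) + (3m^2 + m + 3) = m^3 + 2m^2 + 4m + 5,
and (m+1)^3 − (m+1)^2 + 3·(m+1) + 2 = m^3 + 2m^2 + 4m + 5.
Hence w(k) = k^3 − k^2 + 3k + 2 for every k ≥ 0, by induction.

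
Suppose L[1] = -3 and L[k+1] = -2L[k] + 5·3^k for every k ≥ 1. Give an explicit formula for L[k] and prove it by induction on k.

Claim: L[k] = 3·(-2)^k + 3^k.

Base case: L[1] = -3, and 3·(-2)^1 + 3^1 = -6 + 3 = -3.
Assume L[j] = 3·(-2)^j + 3^j for some j ≥ 1.
Then L[j+1] = -2L[j] + 5·3^j = -2·(3·(-2)^j + 3^j) + 5·3^j = 3·(-2)^{j+1} − 2·3^j + 5·3^j = 3·(-2)^{j+1} + 3·3^j = 3·(-2)^{j+1} + 3^{j+1}.
Hence L[k] = 3·(-2)^k + 3^k for every k ≥ 1, by induction.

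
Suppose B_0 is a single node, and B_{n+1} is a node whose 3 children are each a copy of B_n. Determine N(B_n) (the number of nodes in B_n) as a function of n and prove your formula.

Claim: N(B_n) = (3^{n+1} − 1)/2.

Base case: N(B_0) = 1, and (3^{0+1} − 1)/2 = 1.
Assume N(B_m) = (3^{m+1} − 1)/2.
Then N(B_{m+1}) = 1 + 3N(B_m) = 1 + 3·(3^{m+1} − 1)/2 = 1 + (3^{m+2} − 3)/2 = (2 + 3^{m+2} − 3)/2 = (3^{m+2} − 1)/2.
So the formula holds for m+1, and by induction N(B_n) = (3^{n+1} − 1)/2 for all n ≥ 0.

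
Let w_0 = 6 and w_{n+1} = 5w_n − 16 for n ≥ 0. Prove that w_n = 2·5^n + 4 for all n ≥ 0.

Base case: w_0 = 6, and 2·5^0 + 4 = 2 + 4 = 6.
Assume w_k = 2·5^k + 4 for some k ≥ 0.
Then w_{k+1} = 5w_k − 16 = 5·(2·5^k + 4) − 16 = 10·5^k + 20 − 16 = 2·5^{k+1} + 4.
By induction, w_n = 2·5^n + 4 for all n ≥ 0.

w_n = 2·5^n + 4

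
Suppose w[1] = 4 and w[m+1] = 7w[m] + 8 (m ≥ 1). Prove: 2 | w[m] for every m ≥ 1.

Base case: w[1] = 4 = 2·2, so 2 | w[1].
Assume 2 | w[j], so w[j] = 2t for some integer t.
Then w[j+1] = 7w[j] + 8 = 7·(2t) + 8 = 2(7t + 4), so 2 | w[j+1].
So the property holds for j+1, and by induction 2 | w[m] for all m ≥ 1.

2 | w[m]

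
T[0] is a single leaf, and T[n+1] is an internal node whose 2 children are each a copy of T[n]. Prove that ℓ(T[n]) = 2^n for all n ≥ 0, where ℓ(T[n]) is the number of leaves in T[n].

Base case: ℓ(T[0]) = 1, and 2^0 = 1.
Assume ℓ(T[m]) = 2^m.
Then ℓ(T[m+1]) = 2·ℓ(T[m]) = 2·2^m = 2^{m+1}.
This completes the inductive step, so ℓ(T[n]) = 2^n for all n ≥ 0.

ℓ(T[n]) = 2^n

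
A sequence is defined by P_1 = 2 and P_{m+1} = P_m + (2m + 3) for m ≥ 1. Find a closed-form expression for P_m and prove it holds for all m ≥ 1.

Claim: P_m = m^2 + 2m − 1.

Base case: P_1 = 2, and 1^2 + 2·1 − 1 = 2.
Assume P_j = j^2 + 2j − 1.
Then P_{j+1} = P_j + (2j + 3) = (j^2 + 2j − 1) + (2j + 3) = j^2 + 4j + 2,
and (j+1)^2 + 2·(j+1) − 1 = j^2 + 4j + 2.
By induction, P_m = m^2 + 2m − 1 for all m ≥ 1.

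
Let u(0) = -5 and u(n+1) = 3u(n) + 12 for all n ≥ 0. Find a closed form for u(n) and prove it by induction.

Claim: u(n) = 3^n − 6.

Base case: u(0) = -5, and 3^0 − 6 = 1 − 6 = -5.
Assume u(j) = 3^j − 6 for some j ≥ 0.
Then u(j+1) = 3u(j) + 12 = 3·(3^j − 6) + 12 = 3^{j+1} − 18 + 12 = 3^{j+1} − 6.
By induction, u(n) = 3^n − 6 for all n ≥ 0.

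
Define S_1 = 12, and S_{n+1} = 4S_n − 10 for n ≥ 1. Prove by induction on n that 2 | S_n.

Base case: S_1 = 12 = 2·6, so 2 | S_1.
Assume 2 | S_k, so S_k = 2t for some integer t.
Then S_{k+1} = 4S_k − 10 = 4·(2t) − 10 = 2(4t − 5), so 2 | S_{k+1}.
Hence 2 | S_n for every n ≥ 1, by induction.

2 | S_n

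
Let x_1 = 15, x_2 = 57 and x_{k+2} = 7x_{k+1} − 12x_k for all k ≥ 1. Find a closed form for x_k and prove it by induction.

Claim: x_k = 3·4^k + 3^k.

Base cases: x_1 = 15 and 3·4^1 + 3^1 = 15; x_2 = 57 and 3·4^2 + 3^2 = 57.
Assume x_i = 3·4^i + 3^i for all 1 ≤ i ≤ j, where j ≥ 2.
Then x_{j+1} = 7x_j − 12x_{j−1} = 7·(3·4^j + 3^j) − 12·(3·4^{j−1} + 3^{j−1}) = 3·(7·4 − 12)4^{j−1} + (7·3 − 12)3^{j−1} = 48·4^{j−1} + 9·3^{j−1} = 3·4^{j+1} + 3^{j+1}.
This completes the inductive step, so x_k = 3·4^k + 3^k for all k ≥ 1.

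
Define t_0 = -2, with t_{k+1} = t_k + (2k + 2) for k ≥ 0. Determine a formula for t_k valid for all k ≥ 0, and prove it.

Claim: t_k = k^2 + k − 2.

Base case: t_0 = -2, and 0^2 + 0 − 2 = -2.
Assume t_r = r^2 + r − 2.
Then t_{r+1} = t_r + (2r + 2) = (r^2 + r − 2) + (2r + 2) = r^2 + 3r,
and (r+1)^2 + (r+1) − 2 = r^2 + 3r.
This completes the inductive step, so t_k = k^2 + k − 2 for all k ≥ 0.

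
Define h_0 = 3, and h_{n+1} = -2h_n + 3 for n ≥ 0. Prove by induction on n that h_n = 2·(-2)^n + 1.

Base case: h_0 = 3, and 2·(-2)^0 + 1 = 2 + 1 = 3.
Assume h_k = 2·(-2)^k + 1 for some k ≥ 0.
Then h_{k+1} = -2h_k + 3 = -2·(2·(-2)^k + 1) + 3 = -4·(-2)^k − 2 + 3 = 2·(-2)^{k+1} + 1.
So the formula holds for k+1, and by induction h_n = 2·(-2)^n + 1 for all n ≥ 0.

h_n = 2·(-2)^n + 1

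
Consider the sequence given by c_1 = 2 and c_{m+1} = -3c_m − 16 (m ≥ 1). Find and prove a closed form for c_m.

Claim: c_m = -2·(-3)^m − 4.

Base case: c_1 = 2, and -2·(-3)^1 − 4 = 6 − 4 = 2.
Assume c_r = -2·(-3)^r − 4 for some r ≥ 1.
Then c_{r+1} = -3c_r − 16 = -3·(-2·(-3)^r − 4) − 16 = 6·(-3)^r + 12 − 16 = -2·(-3)^{r+1} − 4.
This completes the inductive step, so c_m = -2·(-3)^m − 4 for all m ≥ 1.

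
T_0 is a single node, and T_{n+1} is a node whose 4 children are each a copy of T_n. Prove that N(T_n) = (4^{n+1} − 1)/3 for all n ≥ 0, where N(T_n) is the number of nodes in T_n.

Base case: N(T_0) = 1, and (4^{0+1} − 1)/3 = 1.
Assume N(T_r) = (4^{r+1} − 1)/3.
Then N(T_{r+1}) = 1 + 4N(T_r) = 1 + 4·(4^{r+1} − 1)/3 = 1 + (4^{r+2} − 4)/3 = (3 + 4^{r+2} − 4)/3 = (4^{r+2} − 1)/3.
By induction, N(T_n) = (4^{n+1} − 1)/3 for all n ≥ 0.

N(T_n) = (4^{n+1} − 1)/3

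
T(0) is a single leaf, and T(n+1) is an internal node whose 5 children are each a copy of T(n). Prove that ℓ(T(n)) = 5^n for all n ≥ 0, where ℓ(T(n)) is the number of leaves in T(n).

Base case: ℓ(T(0)) = 1, and 5^0 = 1.
Assume ℓ(T(r)) = 5^r.
Then ℓ(T(r+1)) = 5·ℓ(T(r)) = 5·5^r = 5^{r+1}.
So the formula holds for r+1, and by induction ℓ(T(n)) = 5^n for all n ≥ 0.

ℓ(T(n)) = 5^n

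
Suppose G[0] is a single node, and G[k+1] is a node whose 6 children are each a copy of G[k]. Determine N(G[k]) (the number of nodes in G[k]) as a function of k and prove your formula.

Claim: N(G[k]) = (6^{k+1} − 1)/5.

Base case: N(G[0]) = 1, and (6^{0+1} − 1)/5 = 1.
Assume N(G[r]) = (6^{r+1} − 1)/5.
Then N(G[r+1]) = 1 + 6N(G[r]) = 1 + 6·(6^{r+1} − 1)/5 = 1 + (6^{r+2} − 6)/5 = (5 + 6^{r+2} − 6)/5 = (6^{r+2} − 1)/5.
Hence N(G[k]) = (6^{k+1} − 1)/5 for every k ≥ 0, by induction.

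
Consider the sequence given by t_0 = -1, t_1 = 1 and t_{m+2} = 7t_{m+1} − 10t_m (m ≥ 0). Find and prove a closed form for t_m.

Claim: t_m = 5^m − 2·2^m.

Base cases: t_0 = -1 and 5^0 − 2·2^0 = -1; t_1 = 1 and 5^1 − 2·2^1 = 1.
Assume t_j = 5^j − 2·2^j for all 0 ≤ j ≤ k, where k ≥ 1.
Then t_{k+1} = 7t_k − 10t_{k−1} = 7·(5^k − 2·2^k) − 10·(5^{k−1} − 2·2^{k−1}) = (7·5 − 10)5^{k−1} − 2·(7·2 − 10)2^{k−1} = 25·5^{k−1} − 8·2^{k−1} = 5^{k+1} − 2·2^{k+1}.
So the formula holds for k+1, and by strong induction t_m = 5^m − 2·2^m for all m ≥ 0.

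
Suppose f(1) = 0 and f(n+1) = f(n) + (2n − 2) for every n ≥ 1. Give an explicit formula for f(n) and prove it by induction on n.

Claim: f(n) = n^2 − 3n + 2.

Base case: f(1) = 0, and 1^2 − 3·1 + 2 = 0.
Assume f(r) = r^2 − 3r + 2.
Then f(r+1) = f(r) + (2r − 2) = (r^2 − 3r + 2) + (2r − 2) = r^2 − r,
and (r+1)^2 − 3·(r+1) + 2 = r^2 − r.
This completes the inductive step, so f(n) = n^2 − 3n + 2 for all n ≥ 1.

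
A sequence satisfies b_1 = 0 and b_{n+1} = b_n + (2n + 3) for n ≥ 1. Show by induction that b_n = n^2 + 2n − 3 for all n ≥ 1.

Base case: b_1 = 0, and 1^2 + 2·1 − 3 = 0.
Assume b_m = m^2 + 2m − 3.
Then b_{m+1} = b_m + (2m + 3) = (m^2 + 2m − 3) + (2m + 3) = m^2 + 4m,
and (m+1)^2 + 2·(m+1) − 3 = m^2 + 4m.
This completes the inductive step, so b_n = n^2 + 2n − 3 for all n ≥ 1.

b_n = n^2 + 2n − 3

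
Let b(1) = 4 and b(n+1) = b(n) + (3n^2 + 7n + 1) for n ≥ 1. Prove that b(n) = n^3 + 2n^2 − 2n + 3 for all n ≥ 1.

Base case: b(1) = 4, and 1^3 + 2·1^2 − 2·1 + 3 = 4.
Assume b(r) = r^3 + 2r^2 − 2r + 3.
Then b(r+1) = b(r) + (3r^2 + 7r + 1) = (r^3 + 2r^2 − 2r + 3) + (3r^2 + 7r + 1) = r^3 + 5r^2 + 5r + 4,
and (r+1)^3 + 2·(r+1)^2 − 2·(r+1) + 3 = r^3 + 5r^2 + 5r + 4.
This completes the inductive step, so b(n) = n^3 + 2n^2 − 2n + 3 for all n ≥ 1.

b(n) = n^3 + 2n^2 − 2n + 3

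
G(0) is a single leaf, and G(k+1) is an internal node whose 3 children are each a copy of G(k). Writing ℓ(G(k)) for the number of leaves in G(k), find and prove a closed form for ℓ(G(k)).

Claim: ℓ(G(k)) = 3^k.

Base case: ℓ(G(0)) = 1, and 3^0 = 1.
Assume ℓ(G(j)) = 3^j.
Then ℓ(G(j+1)) = 3·ℓ(G(j)) = 3·3^j = 3^{j+1}.
So the formula holds for j+1, and by induction ℓ(G(k)) = 3^k for all k ≥ 0.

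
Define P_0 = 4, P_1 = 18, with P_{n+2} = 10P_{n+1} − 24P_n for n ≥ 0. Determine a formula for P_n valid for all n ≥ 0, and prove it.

Claim: P_n = 3·4^n + 6^n.

Base cases: P_0 = 4 and 3·4^0 + 6^0 = 4; P_1 = 18 and 3·4^1 + 6^1 = 18.
Assume P_i = 3·4^i + 6^i for all 0 ≤ i ≤ j, where j ≥ 1.
Then P_{j+1} = 10P_j − 24P_{j−1} = 10·(3·4^j + 6^j) − 24·(3·4^{j−1} + 6^{j−1}) = 3·(10·4 − 24)4^{j−1} + (10·6 − 24)6^{j−1} = 48·4^{j−1} + 36·6^{j−1} = 3·4^{j+1} + 6^{j+1}.
Hence P_n = 3·4^n + 6^n for every n ≥ 0, by strong induction.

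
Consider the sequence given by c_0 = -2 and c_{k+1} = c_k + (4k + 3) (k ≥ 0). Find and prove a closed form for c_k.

Claim: c_k = 2k^2 + k − 2.

Base case: c_0 = -2, and 2·0^2 + 0 − 2 = -2.
Assume c_r = 2r^2 + r − 2.
Then c_{r+1} = c_r + (4r + 3) = (2r^2 + r − 2) + (4r + 3) = 2r^2 + 5r + 1,
and 2·(r+1)^2 + (r+1) − 2 = 2r^2 + 5r + 1.
This completes the inductive step, so c_k = 2k^2 + k − 2 for all k ≥ 0.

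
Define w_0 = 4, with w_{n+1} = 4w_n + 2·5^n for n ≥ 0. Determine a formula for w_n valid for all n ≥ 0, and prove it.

Claim: w_n = 2·4^n + 2·5^n.

Base case: w_0 = 4, and 2·4^0 + 2·5^0 = 2 + 2 = 4.
Assume w_m = 2·4^m + 2·5^m for some m ≥ 0.
Then w_{m+1} = 4w_m + 2·5^m = 4·(2·4^m + 2·5^m) + 2·5^m = 2·4^{m+1} + 8·5^m + 2·5^m = 2·4^{m+1} + 10·5^m = 2·4^{m+1} + 2·5^{m+1}.
Hence w_n = 2·4^n + 2·5^n for every n ≥ 0, by induction.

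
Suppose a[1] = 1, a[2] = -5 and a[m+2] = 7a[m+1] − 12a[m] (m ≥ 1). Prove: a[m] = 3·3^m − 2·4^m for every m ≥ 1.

Base cases: a[1] = 1 and 3·3^1 − 2·4^1 = 1; a[2] = -5 and 3·3^2 − 2·4^2 = -5.
Assume a[j] = 3·3^j − 2·4^j for all 1 ≤ j ≤ r, where r ≥ 2.
Then a[r+1] = 7a[r] − 12a[r−1] = 7·(3·3^r − 2·4^r) − 12·(3·3^{r−1} − 2·4^{r−1}) = 3·(7·3 − 12)3^{r−1} − 2·(7·4 − 12)4^{r−1} = 27·3^{r−1} − 32·4^{r−1} = 3·3^{r+1} − 2·4^{r+1}.
This completes the inductive step, so a[m] = 3·3^m − 2·4^m for all m ≥ 1.

a[m] = 3·3^m − 2·4^m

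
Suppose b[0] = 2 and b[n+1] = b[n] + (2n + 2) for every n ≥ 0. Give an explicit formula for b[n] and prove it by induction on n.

Claim: b[n] = n^2 + n + 2.

Base case: b[0] = 2, and 0^2 + 0 + 2 = 2.
Assume b[j] = j^2 + j + 2.
Then b[j+1] = b[j] + (2j + 2) = (j^2 + j + 2) + (2j + 2) = j^2 + 3j + 4,
and (j+1)^2 + (j+1) + 2 = j^2 + 3j + 4.
By induction, b[n] = n^2 + n + 2 for all n ≥ 0.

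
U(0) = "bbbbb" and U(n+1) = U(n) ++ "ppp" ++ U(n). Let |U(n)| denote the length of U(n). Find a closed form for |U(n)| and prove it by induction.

Claim: |U(n)| = 2^{n+3} − 3.

Base case: |U(0)| = 5, and 2^{0+3} − 3 = 5.
Assume |U(r)| = 2^{r+3} − 3.
Then |U(r+1)| = |U(r)| + 3 + |U(r)| = 2|U(r)| + 3 = 2(2^{r+3} − 3) + 3 = 2^{r+1+3} − 6 + 3 = 2^{r+1+3} − 3.
So the formula holds for r+1, and by induction |U(n)| = 2^{n+3} − 3 for all n ≥ 0.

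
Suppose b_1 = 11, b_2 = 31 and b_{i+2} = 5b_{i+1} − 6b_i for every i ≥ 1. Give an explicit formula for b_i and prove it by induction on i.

Claim: b_i = 3·3^i + 2^i.

Base cases: b_1 = 11 and 3·3^1 + 2^1 = 11; b_2 = 31 and 3·3^2 + 2^2 = 31.
Assume b_j = 3·3^j + 2^j for all 1 ≤ j ≤ r, where r ≥ 2.
Then b_{r+1} = 5b_r − 6b_{r−1} = 5·(3·3^r + 2^r) − 6·(3·3^{r−1} + 2^{r−1}) = 3·(5·3 − 6)3^{r−1} + (5·2 − 6)2^{r−1} = 27·3^{r−1} + 4·2^{r−1} = 3·3^{r+1} + 2^{r+1}.
Hence b_i = 3·3^i + 2^i for every i ≥ 1, by strong induction.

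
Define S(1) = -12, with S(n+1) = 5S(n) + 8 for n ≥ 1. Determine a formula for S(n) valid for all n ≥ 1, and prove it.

Claim: S(n) = -2·5^n − 2.

Base case: S(1) = -12, and -2·5^1 − 2 = -10 − 2 = -12.
Assume S(k) = -2·5^k − 2 for some k ≥ 1.
Then S(k+1) = 5S(k) + 8 = 5·(-2·5^k − 2) + 8 = -10·5^k − 10 + 8 = -2·5^{k+1} − 2.
Hence S(n) = -2·5^n − 2 for every n ≥ 1, by induction.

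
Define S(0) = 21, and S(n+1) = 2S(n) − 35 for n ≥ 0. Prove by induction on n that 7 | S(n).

Base case: S(0) = 21 = 7·3, so 7 | S(0).
Assume 7 | S(m), so S(m) = 7t for some integer t.
Then S(m+1) = 2S(m) − 35 = 2·(7t) − 35 = 7(2t − 5), so 7 | S(m+1).
Hence 7 | S(n) for every n ≥ 0, by induction.

7 | S(n)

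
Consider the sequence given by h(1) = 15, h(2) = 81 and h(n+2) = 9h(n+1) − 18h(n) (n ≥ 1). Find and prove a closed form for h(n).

Claim: h(n) = 2·6^n + 3^n.

Base cases: h(1) = 15 and 2·6^1 + 3^1 = 15; h(2) = 81 and 2·6^2 + 3^2 = 81.
Assume h(i) = 2·6^i + 3^i for all 1 ≤ i ≤ j, where j ≥ 2.
Then h(j+1) = 9h(j) − 18h(j−1) = 9·(2·6^j + 3^j) − 18·(2·6^{j−1} + 3^{j−1}) = 2·(9·6 − 18)6^{j−1} + (9·3 − 18)3^{j−1} = 72·6^{j−1} + 9·3^{j−1} = 2·6^{j+1} + 3^{j+1}.
So the formula holds for j+1, and by strong induction h(n) = 2·6^n + 3^n for all n ≥ 1.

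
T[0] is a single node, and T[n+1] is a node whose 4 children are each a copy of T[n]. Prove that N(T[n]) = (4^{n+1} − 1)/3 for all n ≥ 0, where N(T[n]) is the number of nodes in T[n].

Base case: N(T[0]) = 1, and (4^{0+1} − 1)/3 = 1.
Assume N(T[j]) = (4^{j+1} − 1)/3.
Then N(T[j+1]) = 1 + 4N(T[j]) = 1 + 4·(4^{j+1} − 1)/3 = 1 + (4^{j+2} − 4)/3 = (3 + 4^{j+2} − 4)/3 = (4^{j+2} − 1)/3.
This completes the inductive step, so N(T[n]) = (4^{n+1} − 1)/3 for all n ≥ 0.

N(T[n]) = (4^{n+1} − 1)/3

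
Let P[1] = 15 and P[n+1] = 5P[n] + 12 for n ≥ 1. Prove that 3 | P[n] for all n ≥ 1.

Base case: P[1] = 15 = 3·5, so 3 | P[1].
Assume 3 | P[k], so P[k] = 3t for some integer t.
Then P[k+1] = 5P[k] + 12 = 5·(3t) + 12 = 3(5t + 4), so 3 | P[k+1].
This completes the inductive step, so 3 | P[n] for all n ≥ 1.

3 | P[n]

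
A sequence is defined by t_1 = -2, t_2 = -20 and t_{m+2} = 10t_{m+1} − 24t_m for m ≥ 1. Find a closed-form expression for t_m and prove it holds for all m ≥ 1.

Claim: t_m = 4^m − 6^m.

Base cases: t_1 = -2 and 4^1 − 6^1 = -2; t_2 = -20 and 4^2 − 6^2 = -20.
Assume t_j = 4^j − 6^j for all 1 ≤ j ≤ k, where k ≥ 2.
Then t_{k+1} = 10t_k − 24t_{k−1} = 10·(4^k − 6^k) − 24·(4^{k−1} − 6^{k−1}) = (10·4 − 24)4^{k−1} − (10·6 − 24)6^{k−1} = 16·4^{k−1} − 36·6^{k−1} = 4^{k+1} − 6^{k+1}.
This completes the inductive step, so t_m = 4^m − 6^m for all m ≥ 1.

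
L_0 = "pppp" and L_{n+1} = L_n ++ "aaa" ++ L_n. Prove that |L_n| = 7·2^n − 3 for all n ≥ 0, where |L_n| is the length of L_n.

Base case: |L_0| = 4, and 7·2^0 − 3 = 4.
Assume |L_j| = 7·2^j − 3.
Then |L_{j+1}| = |L_j| + 3 + |L_j| = 2|L_j| + 3 = 2(7·2^j − 3) + 3 = 7·2^{j+1} − 6 + 3 = 7·2^{j+1} − 3.
So the formula holds for j+1, and by induction |L_n| = 7·2^n − 3 for all n ≥ 0.

|L_n| = 7·2^n − 3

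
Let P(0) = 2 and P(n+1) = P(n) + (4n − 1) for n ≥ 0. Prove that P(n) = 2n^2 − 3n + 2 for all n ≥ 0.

Base case: P(0) = 2, and 2·0^2 − 3·0 + 2 = 2.
Assume P(m) = 2m^2 − 3m + 2.
Then P(m+1) = P(m) + (4m − 1) = (2m^2 − 3m + 2) + (4m − 1) = 2m^2 + m + 1,
and 2·(m+1)^2 − 3·(m+1) + 2 = 2m^2 + m + 1.
Hence P(n) = 2n^2 − 3n + 2 for every n ≥ 0, by induction.

P(n) = 2n^2 − 3n + 2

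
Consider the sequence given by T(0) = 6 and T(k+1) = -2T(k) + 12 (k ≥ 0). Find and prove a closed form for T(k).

Claim: T(k) = 2·(-2)^k + 4.

Base case: T(0) = 6, and 2·(-2)^0 + 4 = 2 + 4 = 6.
Assume T(m) = 2·(-2)^m + 4 for some m ≥ 0.
Then T(m+1) = -2T(m) + 12 = -2·(2·(-2)^m + 4) + 12 = -4·(-2)^m − 8 + 12 = 2·(-2)^{m+1} + 4.
Hence T(k) = 2·(-2)^k + 4 for every k ≥ 0, by induction.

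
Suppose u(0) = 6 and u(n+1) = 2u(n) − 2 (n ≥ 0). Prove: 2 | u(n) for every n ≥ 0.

Base case: u(0) = 6 = 2·3, so 2 | u(0).
Assume 2 | u(m), so u(m) = 2t for some integer t.
Then u(m+1) = 2u(m) − 2 = 2·(2t) − 2 = 2(2t − 1), so 2 | u(m+1).
So the property holds for m+1, and by induction 2 | u(n) for all n ≥ 0.

2 | u(n)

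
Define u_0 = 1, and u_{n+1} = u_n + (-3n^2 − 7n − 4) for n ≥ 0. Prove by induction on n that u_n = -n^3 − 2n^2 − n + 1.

Base case: u_0 = 1, and -0^3 − 2·0^2 − 0 + 1 = 1.
Assume u_m = -m^3 − 2m^2 − m + 1.
Then u_{m+1} = u_m + (-3m^2 − 7m − 4) = (-m^3 − 2m^2 − m + 1) + (-3m^2 − 7m − 4) = -m^3 − 5m^2 − 8m − 3,
and -(m+1)^3 − 2·(m+1)^2 − (m+1) + 1 = -m^3 − 5m^2 − 8m − 3.
Hence u_n = -n^3 − 2n^2 − n + 1 for every n ≥ 0, by induction.

u_n = -n^3 − 2n^2 − n + 1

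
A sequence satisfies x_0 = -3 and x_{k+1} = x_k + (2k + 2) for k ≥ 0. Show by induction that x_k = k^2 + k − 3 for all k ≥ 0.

Base case: x_0 = -3, and 0^2 + 0 − 3 = -3.
Assume x_m = m^2 + m − 3.
Then x_{m+1} = x_m + (2m + 2) = (m^2 + m − 3) + (2m + 2) = m^2 + 3m − 1,
and (m+1)^2 + (m+1) − 3 = m^2 + 3m − 1.
By induction, x_k = k^2 + k − 3 for all k ≥ 0.

x_k = k^2 + k − 3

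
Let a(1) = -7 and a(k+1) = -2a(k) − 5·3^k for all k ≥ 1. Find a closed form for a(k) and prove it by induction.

Claim: a(k) = 2·(-2)^k − 3^k.

Base case: a(1) = -7, and 2·(-2)^1 − 3^1 = -4 − 3 = -7.
Assume a(m) = 2·(-2)^m − 3^m for some m ≥ 1.
Then a(m+1) = -2a(m) − 5·3^m = -2·(2·(-2)^m − 3^m) − 5·3^m = 2·(-2)^{m+1} + 2·3^m − 5·3^m = 2·(-2)^{m+1} − 3·3^m = 2·(-2)^{m+1} − 3^{m+1}.
By induction, a(k) = 2·(-2)^k − 3^k for all k ≥ 1.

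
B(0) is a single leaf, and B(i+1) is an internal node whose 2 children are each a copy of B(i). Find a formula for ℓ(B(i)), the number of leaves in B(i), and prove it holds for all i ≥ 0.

Claim: ℓ(B(i)) = 2^i.

Base case: ℓ(B(0)) = 1, and 2^0 = 1.
Assume ℓ(B(r)) = 2^r.
Then ℓ(B(r+1)) = 2·ℓ(B(r)) = 2·2^r = 2^{r+1}.
By induction, ℓ(B(i)) = 2^i for all i ≥ 0.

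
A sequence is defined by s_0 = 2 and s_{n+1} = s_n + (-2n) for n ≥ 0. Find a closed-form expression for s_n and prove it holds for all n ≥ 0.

Claim: s_n = -n^2 + n + 2.

Base case: s_0 = 2, and -0^2 + 0 + 2 = 2.
Assume s_m = -m^2 + m + 2.
Then s_{m+1} = s_m + (-2m) = (-m^2 + m + 2) + (-2m) = -m^2 − m + 2,
and -(m+1)^2 + (m+1) + 2 = -m^2 − m + 2.
This completes the inductive step, so s_n = -n^2 + n + 2 for all n ≥ 0.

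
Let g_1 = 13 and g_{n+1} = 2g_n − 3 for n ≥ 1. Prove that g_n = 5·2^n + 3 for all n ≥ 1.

Base case: g_1 = 13, and 5·2^1 + 3 = 10 + 3 = 13.
Assume g_r = 5·2^r + 3 for some r ≥ 1.
Then g_{r+1} = 2g_r − 3 = 2·(5·2^r + 3) − 3 = 10·2^r + 6 − 3 = 5·2^{r+1} + 3.
So the formula holds for r+1, and by induction g_n = 5·2^n + 3 for all n ≥ 1.

g_n = 5·2^n + 3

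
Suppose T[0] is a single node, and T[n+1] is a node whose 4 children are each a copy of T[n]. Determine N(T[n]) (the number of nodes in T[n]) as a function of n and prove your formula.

Claim: N(T[n]) = (4^{n+1} − 1)/3.

Base case: N(T[0]) = 1, and (4^{0+1} − 1)/3 = 1.
Assume N(T[k]) = (4^{k+1} − 1)/3.
Then N(T[k+1]) = 1 + 4N(T[k]) = 1 + 4·(4^{k+1} − 1)/3 = 1 + (4^{k+2} − 4)/3 = (3 + 4^{k+2} − 4)/3 = (4^{k+2} − 1)/3.
So the formula holds for k+1, and by induction N(T[n]) = (4^{n+1} − 1)/3 for all n ≥ 0.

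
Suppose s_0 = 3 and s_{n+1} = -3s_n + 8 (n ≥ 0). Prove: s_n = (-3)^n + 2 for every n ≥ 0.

Base case: s_0 = 3, and (-3)^0 + 2 = 1 + 2 = 3.
Assume s_j = (-3)^j + 2 for some j ≥ 0.
Then s_{j+1} = -3s_j + 8 = -3·((-3)^j + 2) + 8 = -3·(-3)^j − 6 + 8 = (-3)^{j+1} + 2.
So the formula holds for j+1, and by induction s_n = (-3)^n + 2 for all n ≥ 0.

s_n = (-3)^n + 2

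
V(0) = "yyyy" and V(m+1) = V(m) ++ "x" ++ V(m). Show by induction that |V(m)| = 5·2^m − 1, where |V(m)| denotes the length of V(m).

Base case: |V(0)| = 4, and 5·2^0 − 1 = 4.
Assume |V(j)| = 5·2^j − 1.
Then |V(j+1)| = |V(j)| + 1 + |V(j)| = 2|V(j)| + 1 = 2(5·2^j − 1) + 1 = 5·2^{j+1} − 2 + 1 = 5·2^{j+1} − 1.
Hence |V(m)| = 5·2^m − 1 for every m ≥ 0, by induction.

|V(m)| = 5·2^m − 1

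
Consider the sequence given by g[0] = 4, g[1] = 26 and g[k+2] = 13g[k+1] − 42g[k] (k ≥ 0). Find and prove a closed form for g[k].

Claim: g[k] = 2·7^k + 2·6^k.

Base cases: g[0] = 4 and 2·7^0 + 2·6^0 = 4; g[1] = 26 and 2·7^1 + 2·6^1 = 26.
Assume g[j] = 2·7^j + 2·6^j for all 0 ≤ j ≤ r, where r ≥ 1.
Then g[r+1] = 13g[r] − 42g[r−1] = 13·(2·7^r + 2·6^r) − 42·(2·7^{r−1} + 2·6^{r−1}) = 2·(13·7 − 42)7^{r−1} + 2·(13·6 − 42)6^{r−1} = 98·7^{r−1} + 72·6^{r−1} = 2·7^{r+1} + 2·6^{r+1}.
This completes the inductive step, so g[k] = 2·7^k + 2·6^k for all k ≥ 0.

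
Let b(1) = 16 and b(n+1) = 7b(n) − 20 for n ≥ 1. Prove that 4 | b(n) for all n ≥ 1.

Base case: b(1) = 16 = 4·4, so 4 | b(1).
Assume 4 | b(m), so b(m) = 4t for some integer t.
Then b(m+1) = 7b(m) − 20 = 7·(4t) − 20 = 4(7t − 5), so 4 | b(m+1).
Hence 4 | b(n) for every n ≥ 1, by induction.

4 | b(n)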